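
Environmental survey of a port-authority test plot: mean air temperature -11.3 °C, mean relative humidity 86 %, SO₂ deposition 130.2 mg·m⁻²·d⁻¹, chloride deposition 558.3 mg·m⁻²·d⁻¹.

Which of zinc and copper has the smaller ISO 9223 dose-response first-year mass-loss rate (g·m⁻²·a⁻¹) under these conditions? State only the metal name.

copper

zinc: f(T) = +0.038·(T−10) [T≤10 °C] = -0.8094
  Pd branch = 0.0129·Pd^0.44·e^(0.046·RH+f) = 2.556 μm/a
  Sd branch = 0.0175·Sd^0.57·e^(0.008·RH+0.085·T) = 0.4902 μm/a
  sum: 2.556 + 0.4902 → r_corr = 3.046 μm/a
  mass loss = 3.046 μm/a × 7.14 g/cm³ = 21.75 g·m⁻²·a⁻¹
copper: temperature factor f = +0.126·(-21.3) = -2.6838
  Pd branch = 0.0053·Pd^0.26·e^(0.059·RH+f) = 0.2052 μm/a
  Cl⁻ term: 0.01025·558.3^0.27·exp(0.036·86+0.049·-11.3) = 0.7186
  sum: 0.2052 + 0.7186 → r_corr = 0.9238 μm/a
  mass loss = 0.9238 μm/a × 8.96 g/cm³ = 8.277 g·m⁻²·a⁻¹
Ordering by g·m⁻²·a⁻¹: zinc (21.8) > copper (8.28)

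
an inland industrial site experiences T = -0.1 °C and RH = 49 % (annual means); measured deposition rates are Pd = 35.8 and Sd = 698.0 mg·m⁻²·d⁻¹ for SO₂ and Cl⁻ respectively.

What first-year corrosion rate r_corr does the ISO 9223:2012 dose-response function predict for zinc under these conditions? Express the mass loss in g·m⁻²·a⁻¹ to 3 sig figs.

zinc: f(T) = +0.038·(T−10) [T≤10 °C] = -0.3838
  sulphur-dioxide contribution → 0.4041 μm/a
  chloride contribution → 1.073 μm/a
  total first-year rate 1.477 μm/a
Convert to mass loss: 1.477 μm/a × 7.14 g/cm³ = 10.55 g·m⁻²·a⁻¹

r_corr = 10.5 g·m⁻²·a⁻¹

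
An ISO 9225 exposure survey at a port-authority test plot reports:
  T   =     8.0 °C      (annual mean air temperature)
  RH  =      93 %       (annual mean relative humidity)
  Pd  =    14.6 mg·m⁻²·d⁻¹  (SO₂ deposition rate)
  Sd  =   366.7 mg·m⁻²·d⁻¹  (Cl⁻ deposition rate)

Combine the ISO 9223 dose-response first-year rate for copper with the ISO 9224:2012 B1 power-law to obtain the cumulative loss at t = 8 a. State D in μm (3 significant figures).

copper: f(T) = +0.126·(T−10) [T≤10 °C] = -0.2520
  SO₂ term: 0.0053·14.6^0.26·exp(0.059·93-0.2520) = 1.998
  Sd branch = 0.01025·Sd^0.27·e^(0.036·RH+0.049·T) = 2.125 μm/a
  sum: 1.998 + 2.125 → r_corr = 4.123 μm/a
Long-term exponent b (ISO 9224 Table 2, B1) = 0.667
  D(8) = 4.123 × 8^0.667 = 4.123 × 4.003 = 16.5 μm

D(8) = 16.5 μm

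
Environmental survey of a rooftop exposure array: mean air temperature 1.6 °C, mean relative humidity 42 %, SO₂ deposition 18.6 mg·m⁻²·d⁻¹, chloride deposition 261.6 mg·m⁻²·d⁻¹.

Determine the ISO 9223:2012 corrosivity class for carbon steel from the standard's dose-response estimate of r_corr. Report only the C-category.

carbon steel: f(T) = +0.150·(T−10) [T≤10 °C] = -1.2600
  Pd branch = 1.77·Pd^0.52·e^(0.02·RH+f) = 5.318 μm/a
  Cl⁻ term: 0.102·261.6^0.62·exp(0.033·42+0.04·1.6) = 13.72
  r_corr = 5.318 + 13.72 = 19.03 μm/a
19 μm/a falls in (1.3, 25] for carbon steel → category C2

C2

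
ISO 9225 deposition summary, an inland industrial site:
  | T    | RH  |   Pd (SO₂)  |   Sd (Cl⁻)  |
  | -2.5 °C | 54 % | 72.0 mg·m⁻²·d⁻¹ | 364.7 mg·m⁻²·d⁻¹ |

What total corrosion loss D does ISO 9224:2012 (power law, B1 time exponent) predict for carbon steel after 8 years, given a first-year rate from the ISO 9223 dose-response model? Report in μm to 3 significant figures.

carbon steel: T≤10 °C ⇒ hinge +0.150·(-2.5−10) = -1.8750
  SO₂ term: 1.77·72.0^0.52·exp(0.02·54-1.8750) = 7.388
  Sd branch = 0.102·Sd^0.62·e^(0.033·RH+0.04·T) = 21.26 μm/a
  r_corr = 7.388 + 21.26 = 28.64 μm/a
ISO 9224: D(t) = r_corr · t^b with b = 0.523 (carbon steel, B1)
  D(8) = 28.64 × 8^0.523 = 28.64 × 2.967 = 84.99 μm

D(8) = 85.0 μm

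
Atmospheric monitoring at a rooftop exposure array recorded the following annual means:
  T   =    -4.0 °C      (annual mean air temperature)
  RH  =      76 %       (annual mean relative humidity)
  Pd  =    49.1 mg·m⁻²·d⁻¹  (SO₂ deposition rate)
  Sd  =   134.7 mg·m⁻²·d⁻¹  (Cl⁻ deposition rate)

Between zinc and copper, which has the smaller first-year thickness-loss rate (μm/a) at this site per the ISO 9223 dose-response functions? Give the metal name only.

copper

zinc: temperature factor f = +0.038·(-14.0) = -0.5320
  Pd branch = 0.0129·Pd^0.44·e^(0.046·RH+f) = 1.386 μm/a
  Sd branch = 0.0175·Sd^0.57·e^(0.008·RH+0.085·T) = 0.3743 μm/a
  sum: 1.386 + 0.3743 → r_corr = 1.761 μm/a
copper: T≤10 °C ⇒ hinge +0.126·(-4.0−10) = -1.7640
  SO₂ term: 0.0053·49.1^0.26·exp(0.059·76-1.7640) = 0.2214
  Cl⁻ term: 0.01025·134.7^0.27·exp(0.036·76+0.049·-4.0) = 0.4884
  sum: 0.2214 + 0.4884 → r_corr = 0.7098 μm/a
Ordering by μm/a: zinc (1.76) > copper (0.71)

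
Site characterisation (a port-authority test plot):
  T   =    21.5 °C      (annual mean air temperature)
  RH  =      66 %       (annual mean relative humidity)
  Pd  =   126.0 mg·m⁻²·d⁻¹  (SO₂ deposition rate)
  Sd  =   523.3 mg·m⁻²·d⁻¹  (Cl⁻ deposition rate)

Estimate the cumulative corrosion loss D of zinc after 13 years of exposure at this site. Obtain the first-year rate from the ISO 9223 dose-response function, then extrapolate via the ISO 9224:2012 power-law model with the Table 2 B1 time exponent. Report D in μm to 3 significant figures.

zinc: temperature factor f = -0.071·(11.5) = -0.8165
  sulphur-dioxide contribution → 0.9969 μm/a
  chloride contribution → 6.542 μm/a
  ⇒ r_corr(zinc) = 7.539 μm/a
Long-term exponent b (ISO 9224 Table 2, B1) = 0.813
  D(13) = 7.539 × 13^0.813 = 7.539 × 8.047 = 60.67 μm

D(13) = 60.7 μm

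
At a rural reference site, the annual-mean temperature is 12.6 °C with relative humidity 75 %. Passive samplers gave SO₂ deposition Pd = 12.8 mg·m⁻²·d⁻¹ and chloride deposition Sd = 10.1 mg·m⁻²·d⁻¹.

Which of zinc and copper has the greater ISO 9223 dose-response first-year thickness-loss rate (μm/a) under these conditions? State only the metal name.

zinc

zinc: f(T) = -0.071·(T−10) [T>10 °C] = -0.1846
  Pd branch = 0.0129·Pd^0.44·e^(0.046·RH+f) = 1.037 μm/a
  Sd branch = 0.0175·Sd^0.57·e^(0.008·RH+0.085·T) = 0.3477 μm/a
  sum: 1.037 + 0.3477 → r_corr = 1.385 μm/a
copper: T>10 °C ⇒ hinge -0.080·(12.6−10) = -0.2080
  SO₂ term: 0.0053·12.8^0.26·exp(0.059·75-0.2080) = 0.6975
  Cl⁻ term: 0.01025·10.1^0.27·exp(0.036·75+0.049·12.6) = 0.528
  r_corr = 0.6975 + 0.528 = 1.226 μm/a
Ordering by μm/a: zinc (1.39) > copper (1.23)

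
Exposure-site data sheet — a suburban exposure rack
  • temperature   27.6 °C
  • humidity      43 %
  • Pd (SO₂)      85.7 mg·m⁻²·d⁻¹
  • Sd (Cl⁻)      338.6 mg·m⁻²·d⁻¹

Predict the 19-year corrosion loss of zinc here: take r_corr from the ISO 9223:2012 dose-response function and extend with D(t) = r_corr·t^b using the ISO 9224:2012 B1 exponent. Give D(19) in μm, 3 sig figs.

zinc: f(T) = -0.071·(T−10) [T>10 °C] = -1.2496
  SO₂ term: 0.0129·85.7^0.44·exp(0.046·43-1.2496) = 0.1894
  Sd branch = 0.0175·Sd^0.57·e^(0.008·RH+0.085·T) = 7.132 μm/a
  r_corr = 0.1894 + 7.132 = 7.321 μm/a
ISO 9224: D(t) = r_corr · t^b with b = 0.813 (zinc, B1)
  D(19) = 7.321 × 19^0.813 = 7.321 × 10.96 = 80.21 μm

D(19) = 80.2 μm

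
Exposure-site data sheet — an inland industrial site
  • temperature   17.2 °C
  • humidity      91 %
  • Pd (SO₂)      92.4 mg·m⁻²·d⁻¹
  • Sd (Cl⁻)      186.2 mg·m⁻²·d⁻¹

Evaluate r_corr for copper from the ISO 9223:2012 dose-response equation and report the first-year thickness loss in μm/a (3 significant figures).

r_corr = 4.66 μm/a

copper: T>10 °C ⇒ hinge -0.080·(17.2−10) = -0.5760
  Pd branch = 0.0053·Pd^0.26·e^(0.059·RH+f) = 2.075 μm/a
  Cl⁻ term: 0.01025·186.2^0.27·exp(0.036·91+0.049·17.2) = 2.585
  sum: 2.075 + 2.585 → r_corr = 4.659 μm/a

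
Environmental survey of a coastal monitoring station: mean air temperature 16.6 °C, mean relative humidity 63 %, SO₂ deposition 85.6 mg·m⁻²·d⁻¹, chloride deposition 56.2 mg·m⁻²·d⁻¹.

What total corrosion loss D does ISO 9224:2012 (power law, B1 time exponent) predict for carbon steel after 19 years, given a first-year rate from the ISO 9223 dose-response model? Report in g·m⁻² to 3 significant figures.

D(19) = 2.32e+03 g·m⁻²

carbon steel: temperature factor f = -0.054·(6.6) = -0.3564
  SO₂ term: 1.77·85.6^0.52·exp(0.02·63-0.3564) = 44.19
  Sd branch = 0.102·Sd^0.62·e^(0.033·RH+0.04·T) = 19.26 μm/a
  r_corr = 44.19 + 19.26 = 63.45 μm/a
Long-term exponent b (ISO 9224 Table 2, B1) = 0.523
  D(19) = 63.45 × 19^0.523 = 63.45 × 4.664 = 295.9 μm
  Mass loss = 295.9 μm × 7.85 g/cm³ = 2323 g·m⁻²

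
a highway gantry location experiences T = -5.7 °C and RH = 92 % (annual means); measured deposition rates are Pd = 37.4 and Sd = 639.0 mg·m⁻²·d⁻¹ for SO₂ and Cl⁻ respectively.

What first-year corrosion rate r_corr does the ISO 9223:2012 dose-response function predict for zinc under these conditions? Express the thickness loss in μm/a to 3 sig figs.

zinc: T≤10 °C ⇒ hinge +0.038·(-5.7−10) = -0.5966
  sulphur-dioxide contribution → 2.407 μm/a
  chloride contribution → 0.8941 μm/a
  total first-year rate 3.301 μm/a

r_corr = 3.30 μm/a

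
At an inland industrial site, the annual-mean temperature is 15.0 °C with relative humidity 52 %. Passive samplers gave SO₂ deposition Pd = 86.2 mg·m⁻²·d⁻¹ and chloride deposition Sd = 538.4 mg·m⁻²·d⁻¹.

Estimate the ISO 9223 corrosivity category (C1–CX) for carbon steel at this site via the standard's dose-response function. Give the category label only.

C5

carbon steel: T>10 °C ⇒ hinge -0.054·(15.0−10) = -0.2700
  SO₂ term: 1.77·86.2^0.52·exp(0.02·52-0.2700) = 38.8
  Sd branch = 0.102·Sd^0.62·e^(0.033·RH+0.04·T) = 51.02 μm/a
  sum: 38.8 + 51.02 → r_corr = 89.82 μm/a
ISO 9223 Table 2 (carbon steel): 80 < 89.8 ≤ 200 μm/a ⇒ C5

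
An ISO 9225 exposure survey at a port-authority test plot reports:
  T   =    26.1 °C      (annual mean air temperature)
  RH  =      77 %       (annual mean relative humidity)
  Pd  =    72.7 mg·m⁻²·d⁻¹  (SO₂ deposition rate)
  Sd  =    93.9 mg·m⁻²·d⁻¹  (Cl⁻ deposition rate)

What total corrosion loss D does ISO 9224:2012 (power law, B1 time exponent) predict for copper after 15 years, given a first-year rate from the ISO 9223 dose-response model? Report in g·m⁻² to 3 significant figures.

copper: f(T) = -0.080·(T−10) [T>10 °C] = -1.2880
  Pd branch = 0.0053·Pd^0.26·e^(0.059·RH+f) = 0.4187 μm/a
  Cl⁻ term: 0.01025·93.9^0.27·exp(0.036·77+0.049·26.1) = 2.007
  r_corr = 0.4187 + 2.007 = 2.426 μm/a
Long-term exponent b (ISO 9224 Table 2, B1) = 0.667
  D(15) = 2.426 × 15^0.667 = 2.426 × 6.088 = 14.77 μm
  Mass loss = 14.77 μm × 8.96 g/cm³ = 132.3 g·m⁻²

D(15) = 132 g·m⁻²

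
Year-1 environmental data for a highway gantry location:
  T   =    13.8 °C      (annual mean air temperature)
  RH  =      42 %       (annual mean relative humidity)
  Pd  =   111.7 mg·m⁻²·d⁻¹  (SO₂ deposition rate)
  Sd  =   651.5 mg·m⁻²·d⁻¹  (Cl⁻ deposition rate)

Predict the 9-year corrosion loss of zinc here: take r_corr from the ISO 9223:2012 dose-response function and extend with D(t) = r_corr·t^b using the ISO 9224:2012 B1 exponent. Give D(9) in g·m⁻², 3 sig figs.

zinc: f(T) = -0.071·(T−10) [T>10 °C] = -0.2698
  sulphur-dioxide contribution → 0.5415 μm/a
  chloride contribution → 3.179 μm/a
  total first-year rate 3.721 μm/a
ISO 9224: D(t) = r_corr · t^b with b = 0.813 (zinc, B1)
  D(9) = 3.721 × 9^0.813 = 3.721 × 5.968 = 22.2 μm
  Mass loss = 22.2 μm × 7.14 g/cm³ = 158.5 g·m⁻²

D(9) = 159 g·m⁻²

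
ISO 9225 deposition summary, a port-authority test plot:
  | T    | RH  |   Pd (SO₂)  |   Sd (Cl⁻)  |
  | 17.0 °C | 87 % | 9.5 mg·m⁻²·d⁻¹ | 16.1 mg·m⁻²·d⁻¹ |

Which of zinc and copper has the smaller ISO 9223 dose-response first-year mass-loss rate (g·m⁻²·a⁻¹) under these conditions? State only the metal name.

zinc: temperature factor f = -0.071·(7.0) = -0.4970
  Pd branch = 0.0129·Pd^0.44·e^(0.046·RH+f) = 1.156 μm/a
  Sd branch = 0.0175·Sd^0.57·e^(0.008·RH+0.085·T) = 0.7257 μm/a
  sum: 1.156 + 0.7257 → r_corr = 1.882 μm/a
  mass loss = 1.882 μm/a × 7.14 g/cm³ = 13.44 g·m⁻²·a⁻¹
copper: T>10 °C ⇒ hinge -0.080·(17.0−10) = -0.5600
  SO₂ term: 0.0053·9.5^0.26·exp(0.059·87-0.5600) = 0.9215
  Sd branch = 0.01025·Sd^0.27·e^(0.036·RH+0.049·T) = 1.144 μm/a
  sum: 0.9215 + 1.144 → r_corr = 2.066 μm/a
  mass loss = 2.066 μm/a × 8.96 g/cm³ = 18.51 g·m⁻²·a⁻¹
Ordering by g·m⁻²·a⁻¹: copper (18.5) > zinc (13.4)

zinc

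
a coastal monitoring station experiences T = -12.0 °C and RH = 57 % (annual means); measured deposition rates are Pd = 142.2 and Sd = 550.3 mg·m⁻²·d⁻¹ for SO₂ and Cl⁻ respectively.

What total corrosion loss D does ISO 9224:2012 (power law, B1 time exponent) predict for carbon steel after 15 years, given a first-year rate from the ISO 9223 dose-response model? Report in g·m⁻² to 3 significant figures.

D(15) = 757 g·m⁻²

carbon steel: T≤10 °C ⇒ hinge +0.150·(-12.0−10) = -3.3000
  Pd branch = 1.77·Pd^0.52·e^(0.02·RH+f) = 2.688 μm/a
  Cl⁻ term: 0.102·550.3^0.62·exp(0.033·57+0.04·-12.0) = 20.71
  r_corr = 2.688 + 20.71 = 23.4 μm/a
Long-term exponent b (ISO 9224 Table 2, B1) = 0.523
  D(15) = 23.4 × 15^0.523 = 23.4 × 4.122 = 96.45 μm
  Mass loss = 96.45 μm × 7.85 g/cm³ = 757.1 g·m⁻²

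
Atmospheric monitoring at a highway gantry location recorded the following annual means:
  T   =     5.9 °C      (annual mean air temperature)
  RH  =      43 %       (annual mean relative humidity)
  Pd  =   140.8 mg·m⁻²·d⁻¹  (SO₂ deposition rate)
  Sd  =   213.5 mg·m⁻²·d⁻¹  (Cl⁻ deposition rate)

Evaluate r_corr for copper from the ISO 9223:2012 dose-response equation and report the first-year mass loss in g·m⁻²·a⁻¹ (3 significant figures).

copper: temperature factor f = +0.126·(-4.1) = -0.5166
  Pd branch = 0.0053·Pd^0.26·e^(0.059·RH+f) = 0.1447 μm/a
  Cl⁻ term: 0.01025·213.5^0.27·exp(0.036·43+0.049·5.9) = 0.2738
  r_corr = 0.1447 + 0.2738 = 0.4185 μm/a
Convert to mass loss: 0.4185 μm/a × 8.96 g/cm³ = 3.75 g·m⁻²·a⁻¹

r_corr = 3.75 g·m⁻²·a⁻¹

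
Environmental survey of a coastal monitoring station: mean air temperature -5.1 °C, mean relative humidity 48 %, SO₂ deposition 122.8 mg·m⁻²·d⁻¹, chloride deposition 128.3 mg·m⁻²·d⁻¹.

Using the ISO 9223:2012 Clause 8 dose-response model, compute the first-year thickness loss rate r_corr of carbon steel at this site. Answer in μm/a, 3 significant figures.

carbon steel: temperature factor f = +0.150·(-15.1) = -2.2650
  sulphur-dioxide contribution → 5.856 μm/a
  chloride contribution → 8.223 μm/a
  ⇒ r_corr(carbon steel) = 14.08 μm/a

r_corr = 14.1 μm/a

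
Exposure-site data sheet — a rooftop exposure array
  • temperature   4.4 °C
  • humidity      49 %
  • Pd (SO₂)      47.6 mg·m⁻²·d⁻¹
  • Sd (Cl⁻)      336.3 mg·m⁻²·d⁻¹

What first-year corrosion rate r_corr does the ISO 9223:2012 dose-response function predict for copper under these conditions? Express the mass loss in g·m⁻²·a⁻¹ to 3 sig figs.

r_corr = 4.35 g·m⁻²·a⁻¹

copper: temperature factor f = +0.126·(-5.6) = -0.7056
  SO₂ term: 0.0053·47.6^0.26·exp(0.059·49-0.7056) = 0.1287
  Cl⁻ term: 0.01025·336.3^0.27·exp(0.036·49+0.049·4.4) = 0.357
  sum: 0.1287 + 0.357 → r_corr = 0.4857 μm/a
Convert to mass loss: 0.4857 μm/a × 8.96 g/cm³ = 4.352 g·m⁻²·a⁻¹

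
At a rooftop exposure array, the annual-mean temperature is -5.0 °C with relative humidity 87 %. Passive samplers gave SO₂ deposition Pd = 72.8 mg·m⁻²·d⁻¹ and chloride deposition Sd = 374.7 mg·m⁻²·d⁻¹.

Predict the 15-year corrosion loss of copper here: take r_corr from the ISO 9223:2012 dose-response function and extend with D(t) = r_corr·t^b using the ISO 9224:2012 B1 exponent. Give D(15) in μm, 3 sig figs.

copper: T≤10 °C ⇒ hinge +0.126·(-5.0−10) = -1.8900
  Pd branch = 0.0053·Pd^0.26·e^(0.059·RH+f) = 0.4139 μm/a
  Sd branch = 0.01025·Sd^0.27·e^(0.036·RH+0.049·T) = 0.9108 μm/a
  sum: 0.4139 + 0.9108 → r_corr = 1.325 μm/a
Long-term exponent b (ISO 9224 Table 2, B1) = 0.667
  D(15) = 1.325 × 15^0.667 = 1.325 × 6.088 = 8.064 μm

D(15) = 8.06 μm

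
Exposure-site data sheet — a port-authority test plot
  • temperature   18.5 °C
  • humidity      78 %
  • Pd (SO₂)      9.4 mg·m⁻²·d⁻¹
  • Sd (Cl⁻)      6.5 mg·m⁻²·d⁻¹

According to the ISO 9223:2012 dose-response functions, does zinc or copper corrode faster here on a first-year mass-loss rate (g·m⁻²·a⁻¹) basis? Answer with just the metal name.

zinc: T>10 °C ⇒ hinge -0.071·(18.5−10) = -0.6035
  Pd branch = 0.0129·Pd^0.44·e^(0.046·RH+f) = 0.6838 μm/a
  Cl⁻ term: 0.0175·6.5^0.57·exp(0.008·78+0.085·18.5) = 0.4574
  sum: 0.6838 + 0.4574 → r_corr = 1.141 μm/a
  mass loss = 1.141 μm/a × 7.14 g/cm³ = 8.148 g·m⁻²·a⁻¹
copper: temperature factor f = -0.080·(8.5) = -0.6800
  Pd branch = 0.0053·Pd^0.26·e^(0.059·RH+f) = 0.4793 μm/a
  Cl⁻ term: 0.01025·6.5^0.27·exp(0.036·78+0.049·18.5) = 0.6973
  r_corr = 0.4793 + 0.6973 = 1.177 μm/a
  mass loss = 1.177 μm/a × 8.96 g/cm³ = 10.54 g·m⁻²·a⁻¹
Ordering by g·m⁻²·a⁻¹: copper (10.5) > zinc (8.15)

copper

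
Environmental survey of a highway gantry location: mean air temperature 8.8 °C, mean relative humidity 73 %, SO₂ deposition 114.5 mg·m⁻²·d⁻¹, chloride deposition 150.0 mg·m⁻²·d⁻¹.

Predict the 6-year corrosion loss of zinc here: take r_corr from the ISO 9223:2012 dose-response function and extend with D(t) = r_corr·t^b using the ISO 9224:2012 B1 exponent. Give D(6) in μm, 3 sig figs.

D(6) = 17.2 μm

zinc: temperature factor f = +0.038·(-1.2) = -0.0456
  SO₂ term: 0.0129·114.5^0.44·exp(0.046·73-0.0456) = 2.851
  Sd branch = 0.0175·Sd^0.57·e^(0.008·RH+0.085·T) = 1.153 μm/a
  sum: 2.851 + 1.153 → r_corr = 4.004 μm/a
Long-term exponent b (ISO 9224 Table 2, B1) = 0.813
  D(6) = 4.004 × 6^0.813 = 4.004 × 4.292 = 17.19 μm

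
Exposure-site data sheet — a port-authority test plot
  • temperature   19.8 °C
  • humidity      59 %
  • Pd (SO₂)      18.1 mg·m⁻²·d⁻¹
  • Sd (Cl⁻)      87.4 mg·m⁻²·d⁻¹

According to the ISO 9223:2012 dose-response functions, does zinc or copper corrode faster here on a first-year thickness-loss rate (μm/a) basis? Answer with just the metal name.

zinc: T>10 °C ⇒ hinge -0.071·(19.8−10) = -0.6958
  sulphur-dioxide contribution → 0.3471 μm/a
  chloride contribution → 1.93 μm/a
  ⇒ r_corr(zinc) = 2.277 μm/a
copper: T>10 °C ⇒ hinge -0.080·(19.8−10) = -0.7840
  sulphur-dioxide contribution → 0.1669 μm/a
  chloride contribution → 0.7564 μm/a
  total first-year rate 0.9233 μm/a
Ordering by μm/a: zinc (2.28) > copper (0.923)

zinc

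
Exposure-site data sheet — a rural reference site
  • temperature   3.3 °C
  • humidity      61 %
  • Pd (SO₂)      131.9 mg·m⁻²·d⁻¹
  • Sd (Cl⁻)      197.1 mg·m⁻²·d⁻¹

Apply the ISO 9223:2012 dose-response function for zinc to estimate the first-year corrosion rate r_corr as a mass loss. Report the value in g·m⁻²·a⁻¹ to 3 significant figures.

r_corr = 15.6 g·m⁻²·a⁻¹

zinc: f(T) = +0.038·(T−10) [T≤10 °C] = -0.2546
  sulphur-dioxide contribution → 1.418 μm/a
  chloride contribution → 0.7669 μm/a
  total first-year rate 2.185 μm/a
Convert to mass loss: 2.185 μm/a × 7.14 g/cm³ = 15.6 g·m⁻²·a⁻¹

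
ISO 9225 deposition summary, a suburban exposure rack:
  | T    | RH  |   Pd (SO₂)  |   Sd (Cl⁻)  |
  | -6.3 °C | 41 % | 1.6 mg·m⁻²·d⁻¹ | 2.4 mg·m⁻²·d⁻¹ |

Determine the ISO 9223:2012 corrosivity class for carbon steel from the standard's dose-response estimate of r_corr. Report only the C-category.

C1

carbon steel: temperature factor f = +0.150·(-16.3) = -2.4450
  Pd branch = 1.77·Pd^0.52·e^(0.02·RH+f) = 0.445 μm/a
  Cl⁻ term: 0.102·2.4^0.62·exp(0.033·41+0.04·-6.3) = 0.5278
  r_corr = 0.445 + 0.5278 = 0.9729 μm/a
Category bounds: 0…1.3 μm/a bracket r_corr ⇒ C1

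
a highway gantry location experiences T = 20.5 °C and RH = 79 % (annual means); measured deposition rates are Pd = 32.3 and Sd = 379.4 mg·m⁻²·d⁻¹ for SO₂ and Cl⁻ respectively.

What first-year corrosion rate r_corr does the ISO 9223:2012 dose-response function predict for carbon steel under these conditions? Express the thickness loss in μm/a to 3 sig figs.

carbon steel: T>10 °C ⇒ hinge -0.054·(20.5−10) = -0.5670
  Pd branch = 1.77·Pd^0.52·e^(0.02·RH+f) = 29.7 μm/a
  Cl⁻ term: 0.102·379.4^0.62·exp(0.033·79+0.04·20.5) = 124.7
  sum: 29.7 + 124.7 → r_corr = 154.4 μm/a

r_corr = 154 μm/a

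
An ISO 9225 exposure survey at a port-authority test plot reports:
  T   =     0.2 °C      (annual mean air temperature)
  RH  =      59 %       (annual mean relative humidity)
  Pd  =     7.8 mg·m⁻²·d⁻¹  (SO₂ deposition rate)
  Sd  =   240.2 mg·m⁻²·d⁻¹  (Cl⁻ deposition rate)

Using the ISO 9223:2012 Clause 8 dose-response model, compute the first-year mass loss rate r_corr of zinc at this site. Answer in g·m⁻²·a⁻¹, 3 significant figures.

r_corr = 7.00 g·m⁻²·a⁻¹

zinc: T≤10 °C ⇒ hinge +0.038·(0.2−10) = -0.3724
  sulphur-dioxide contribution → 0.3312 μm/a
  chloride contribution → 0.6491 μm/a
  ⇒ r_corr(zinc) = 0.9803 μm/a
Convert to mass loss: 0.9803 μm/a × 7.14 g/cm³ = 6.999 g·m⁻²·a⁻¹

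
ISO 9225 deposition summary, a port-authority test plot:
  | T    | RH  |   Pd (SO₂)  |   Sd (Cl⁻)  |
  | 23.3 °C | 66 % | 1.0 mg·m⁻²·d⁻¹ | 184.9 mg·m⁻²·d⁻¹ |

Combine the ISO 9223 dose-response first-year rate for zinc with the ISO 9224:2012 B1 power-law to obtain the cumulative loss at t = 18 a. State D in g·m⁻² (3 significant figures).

zinc: f(T) = -0.071·(T−10) [T>10 °C] = -0.9443
  SO₂ term: 0.0129·1.0^0.44·exp(0.046·66-0.9443) = 0.1045
  Cl⁻ term: 0.0175·184.9^0.57·exp(0.008·66+0.085·23.3) = 4.213
  sum: 0.1045 + 4.213 → r_corr = 4.318 μm/a
Long-term exponent b (ISO 9224 Table 2, B1) = 0.813
  D(18) = 4.318 × 18^0.813 = 4.318 × 10.48 = 45.27 μm
  Mass loss = 45.27 μm × 7.14 g/cm³ = 323.2 g·m⁻²

D(18) = 323 g·m⁻²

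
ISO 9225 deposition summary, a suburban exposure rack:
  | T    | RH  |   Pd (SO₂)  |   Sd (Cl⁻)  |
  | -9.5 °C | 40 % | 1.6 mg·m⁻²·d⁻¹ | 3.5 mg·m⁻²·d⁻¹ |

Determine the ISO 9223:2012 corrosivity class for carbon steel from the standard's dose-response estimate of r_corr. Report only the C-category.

carbon steel: temperature factor f = +0.150·(-19.5) = -2.9250
  sulphur-dioxide contribution → 0.2699 μm/a
  chloride contribution → 0.5678 μm/a
  ⇒ r_corr(carbon steel) = 0.8377 μm/a
Category bounds: 0…1.3 μm/a bracket r_corr ⇒ C1

C1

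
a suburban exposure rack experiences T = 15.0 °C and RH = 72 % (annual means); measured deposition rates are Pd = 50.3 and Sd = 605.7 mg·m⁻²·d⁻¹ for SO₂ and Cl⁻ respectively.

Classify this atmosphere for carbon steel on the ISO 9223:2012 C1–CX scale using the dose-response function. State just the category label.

carbon steel: temperature factor f = -0.054·(5.0) = -0.2700
  sulphur-dioxide contribution → 43.74 μm/a
  chloride contribution → 106.2 μm/a
  total first-year rate 149.9 μm/a
ISO 9223 Table 2 (carbon steel): 80 < 150 ≤ 200 μm/a ⇒ C5

C5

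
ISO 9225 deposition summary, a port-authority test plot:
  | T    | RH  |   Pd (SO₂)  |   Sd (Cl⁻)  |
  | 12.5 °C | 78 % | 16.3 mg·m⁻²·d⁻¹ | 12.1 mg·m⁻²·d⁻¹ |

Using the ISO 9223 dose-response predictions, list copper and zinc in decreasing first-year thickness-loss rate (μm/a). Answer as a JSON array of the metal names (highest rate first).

copper: T>10 °C ⇒ hinge -0.080·(12.5−10) = -0.2000
  sulphur-dioxide contribution → 0.8937 μm/a
  chloride contribution → 0.6146 μm/a
  total first-year rate 1.508 μm/a
zinc: f(T) = -0.071·(T−10) [T>10 °C] = -0.1775
  sulphur-dioxide contribution → 1.334 μm/a
  chloride contribution → 0.3914 μm/a
  total first-year rate 1.725 μm/a
Ordering by μm/a: zinc (1.73) > copper (1.51)

["zinc", "copper"]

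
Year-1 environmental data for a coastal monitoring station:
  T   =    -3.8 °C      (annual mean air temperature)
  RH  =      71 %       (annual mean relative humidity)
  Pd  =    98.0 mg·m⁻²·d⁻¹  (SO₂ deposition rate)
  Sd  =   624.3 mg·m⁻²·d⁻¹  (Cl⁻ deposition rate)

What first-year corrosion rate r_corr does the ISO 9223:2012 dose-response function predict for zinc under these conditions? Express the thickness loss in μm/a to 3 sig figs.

zinc: T≤10 °C ⇒ hinge +0.038·(-3.8−10) = -0.5244
  SO₂ term: 0.0129·98.0^0.44·exp(0.046·71-0.5244) = 1.504
  Sd branch = 0.0175·Sd^0.57·e^(0.008·RH+0.085·T) = 0.8766 μm/a
  r_corr = 1.504 + 0.8766 = 2.381 μm/a

r_corr = 2.38 μm/a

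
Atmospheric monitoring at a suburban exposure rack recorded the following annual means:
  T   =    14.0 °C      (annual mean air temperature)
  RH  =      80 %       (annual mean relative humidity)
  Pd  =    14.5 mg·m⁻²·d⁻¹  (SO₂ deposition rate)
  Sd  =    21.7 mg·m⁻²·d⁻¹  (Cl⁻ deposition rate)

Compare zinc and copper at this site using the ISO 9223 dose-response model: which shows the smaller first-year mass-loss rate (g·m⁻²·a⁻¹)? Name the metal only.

zinc

zinc: f(T) = -0.071·(T−10) [T>10 °C] = -0.2840
  Pd branch = 0.0129·Pd^0.44·e^(0.046·RH+f) = 1.249 μm/a
  Cl⁻ term: 0.0175·21.7^0.57·exp(0.008·80+0.085·14.0) = 0.6303
  r_corr = 1.249 + 0.6303 = 1.879 μm/a
  mass loss = 1.879 μm/a × 7.14 g/cm³ = 13.42 g·m⁻²·a⁻¹
copper: f(T) = -0.080·(T−10) [T>10 °C] = -0.3200
  Pd branch = 0.0053·Pd^0.26·e^(0.059·RH+f) = 0.8652 μm/a
  Sd branch = 0.01025·Sd^0.27·e^(0.036·RH+0.049·T) = 0.8323 μm/a
  r_corr = 0.8652 + 0.8323 = 1.697 μm/a
  mass loss = 1.697 μm/a × 8.96 g/cm³ = 15.21 g·m⁻²·a⁻¹
Ordering by g·m⁻²·a⁻¹: copper (15.2) > zinc (13.4)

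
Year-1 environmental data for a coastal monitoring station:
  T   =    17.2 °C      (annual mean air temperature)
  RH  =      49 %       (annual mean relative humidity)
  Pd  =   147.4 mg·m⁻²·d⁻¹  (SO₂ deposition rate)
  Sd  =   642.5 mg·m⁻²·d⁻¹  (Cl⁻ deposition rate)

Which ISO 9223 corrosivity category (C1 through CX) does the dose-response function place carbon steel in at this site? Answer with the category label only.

carbon steel: f(T) = -0.054·(T−10) [T>10 °C] = -0.3888
  sulphur-dioxide contribution → 42.89 μm/a
  chloride contribution → 56.3 μm/a
  total first-year rate 99.19 μm/a
99.2 μm/a falls in (80, 200] for carbon steel → category C5

C5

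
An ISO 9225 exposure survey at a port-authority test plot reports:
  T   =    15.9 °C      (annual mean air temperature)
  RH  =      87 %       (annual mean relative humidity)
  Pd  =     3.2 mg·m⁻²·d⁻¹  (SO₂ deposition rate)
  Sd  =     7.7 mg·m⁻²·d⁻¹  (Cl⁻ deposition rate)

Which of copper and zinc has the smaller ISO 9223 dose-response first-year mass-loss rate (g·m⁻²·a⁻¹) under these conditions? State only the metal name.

copper: T>10 °C ⇒ hinge -0.080·(15.9−10) = -0.4720
  sulphur-dioxide contribution → 0.7583 μm/a
  chloride contribution → 0.8885 μm/a
  total first-year rate 1.647 μm/a
  mass loss = 1.647 μm/a × 8.96 g/cm³ = 14.76 g·m⁻²·a⁻¹
zinc: T>10 °C ⇒ hinge -0.071·(15.9−10) = -0.4189
  sulphur-dioxide contribution → 0.7744 μm/a
  chloride contribution → 0.4341 μm/a
  total first-year rate 1.208 μm/a
  mass loss = 1.208 μm/a × 7.14 g/cm³ = 8.629 g·m⁻²·a⁻¹
Ordering by g·m⁻²·a⁻¹: copper (14.8) > zinc (8.63)

zinc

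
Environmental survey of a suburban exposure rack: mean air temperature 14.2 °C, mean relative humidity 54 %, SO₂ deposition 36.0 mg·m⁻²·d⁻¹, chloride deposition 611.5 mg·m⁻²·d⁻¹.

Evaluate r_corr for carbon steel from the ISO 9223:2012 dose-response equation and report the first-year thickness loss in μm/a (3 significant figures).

r_corr = 83.9 μm/a

carbon steel: temperature factor f = -0.054·(4.2) = -0.2268
  Pd branch = 1.77·Pd^0.52·e^(0.02·RH+f) = 26.78 μm/a
  Cl⁻ term: 0.102·611.5^0.62·exp(0.033·54+0.04·14.2) = 57.12
  sum: 26.78 + 57.12 → r_corr = 83.89 μm/a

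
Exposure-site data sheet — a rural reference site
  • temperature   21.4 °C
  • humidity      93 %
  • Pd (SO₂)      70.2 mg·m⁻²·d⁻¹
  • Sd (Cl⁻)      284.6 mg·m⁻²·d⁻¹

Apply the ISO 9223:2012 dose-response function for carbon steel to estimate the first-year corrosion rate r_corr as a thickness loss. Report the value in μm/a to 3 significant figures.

r_corr = 228 μm/a

carbon steel: f(T) = -0.054·(T−10) [T>10 °C] = -0.6156
  SO₂ term: 1.77·70.2^0.52·exp(0.02·93-0.6156) = 56.04
  Cl⁻ term: 0.102·284.6^0.62·exp(0.033·93+0.04·21.4) = 171.7
  sum: 56.04 + 171.7 → r_corr = 227.8 μm/a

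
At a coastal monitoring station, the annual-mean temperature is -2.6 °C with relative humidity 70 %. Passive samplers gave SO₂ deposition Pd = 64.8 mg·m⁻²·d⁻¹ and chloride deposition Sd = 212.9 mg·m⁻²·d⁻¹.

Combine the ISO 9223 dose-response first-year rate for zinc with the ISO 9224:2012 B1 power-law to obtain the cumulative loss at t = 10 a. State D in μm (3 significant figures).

zinc: temperature factor f = +0.038·(-12.6) = -0.4788
  SO₂ term: 0.0129·64.8^0.44·exp(0.046·70-0.4788) = 1.254
  Cl⁻ term: 0.0175·212.9^0.57·exp(0.008·70+0.085·-2.6) = 0.5216
  sum: 1.254 + 0.5216 → r_corr = 1.775 μm/a
Long-term exponent b (ISO 9224 Table 2, B1) = 0.813
  D(10) = 1.775 × 10^0.813 = 1.775 × 6.501 = 11.54 μm

D(10) = 11.5 μm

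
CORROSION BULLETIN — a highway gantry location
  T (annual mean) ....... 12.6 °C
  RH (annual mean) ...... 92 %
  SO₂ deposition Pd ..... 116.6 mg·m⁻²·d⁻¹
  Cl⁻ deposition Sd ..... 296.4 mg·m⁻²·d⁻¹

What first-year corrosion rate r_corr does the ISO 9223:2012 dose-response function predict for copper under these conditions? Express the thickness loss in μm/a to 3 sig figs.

r_corr = 5.80 μm/a

copper: T>10 °C ⇒ hinge -0.080·(12.6−10) = -0.2080
  SO₂ term: 0.0053·116.6^0.26·exp(0.059·92-0.2080) = 3.378
  Cl⁻ term: 0.01025·296.4^0.27·exp(0.036·92+0.049·12.6) = 2.425
  r_corr = 3.378 + 2.425 = 5.802 μm/a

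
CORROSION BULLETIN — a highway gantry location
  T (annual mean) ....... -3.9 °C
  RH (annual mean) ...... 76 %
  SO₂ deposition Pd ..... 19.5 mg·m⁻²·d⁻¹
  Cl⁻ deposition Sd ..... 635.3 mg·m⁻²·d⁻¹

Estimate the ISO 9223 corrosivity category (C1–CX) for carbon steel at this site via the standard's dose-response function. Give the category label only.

carbon steel: T≤10 °C ⇒ hinge +0.150·(-3.9−10) = -2.0850
  sulphur-dioxide contribution → 4.714 μm/a
  chloride contribution → 58.6 μm/a
  ⇒ r_corr(carbon steel) = 63.32 μm/a
Category bounds: 50…80 μm/a bracket r_corr ⇒ C4

C4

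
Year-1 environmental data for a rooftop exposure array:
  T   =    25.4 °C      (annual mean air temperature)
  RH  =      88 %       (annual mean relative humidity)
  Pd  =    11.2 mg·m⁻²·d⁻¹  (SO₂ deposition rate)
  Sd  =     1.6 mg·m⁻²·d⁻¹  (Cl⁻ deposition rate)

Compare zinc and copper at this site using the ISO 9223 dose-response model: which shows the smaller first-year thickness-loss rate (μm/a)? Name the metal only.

zinc

zinc: T>10 °C ⇒ hinge -0.071·(25.4−10) = -1.0934
  SO₂ term: 0.0129·11.2^0.44·exp(0.046·88-1.0934) = 0.7168
  Sd branch = 0.0175·Sd^0.57·e^(0.008·RH+0.085·T) = 0.4007 μm/a
  r_corr = 0.7168 + 0.4007 = 1.117 μm/a
copper: temperature factor f = -0.080·(15.4) = -1.2320
  Pd branch = 0.0053·Pd^0.26·e^(0.059·RH+f) = 0.521 μm/a
  Sd branch = 0.01025·Sd^0.27·e^(0.036·RH+0.049·T) = 0.9599 μm/a
  r_corr = 0.521 + 0.9599 = 1.481 μm/a
Ordering by μm/a: copper (1.48) > zinc (1.12)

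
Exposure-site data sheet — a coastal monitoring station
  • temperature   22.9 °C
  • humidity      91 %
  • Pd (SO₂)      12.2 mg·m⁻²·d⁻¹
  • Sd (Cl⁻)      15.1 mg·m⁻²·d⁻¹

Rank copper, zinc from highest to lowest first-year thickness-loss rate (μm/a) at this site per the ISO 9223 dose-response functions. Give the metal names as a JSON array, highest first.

copper: temperature factor f = -0.080·(12.9) = -1.0320
  sulphur-dioxide contribution → 0.7767 μm/a
  chloride contribution → 1.734 μm/a
  ⇒ r_corr(copper) = 2.511 μm/a
zinc: T>10 °C ⇒ hinge -0.071·(22.9−10) = -0.9159
  sulphur-dioxide contribution → 1.02 μm/a
  chloride contribution → 1.193 μm/a
  ⇒ r_corr(zinc) = 2.213 μm/a
Ordering by μm/a: copper (2.51) > zinc (2.21)

["copper", "zinc"]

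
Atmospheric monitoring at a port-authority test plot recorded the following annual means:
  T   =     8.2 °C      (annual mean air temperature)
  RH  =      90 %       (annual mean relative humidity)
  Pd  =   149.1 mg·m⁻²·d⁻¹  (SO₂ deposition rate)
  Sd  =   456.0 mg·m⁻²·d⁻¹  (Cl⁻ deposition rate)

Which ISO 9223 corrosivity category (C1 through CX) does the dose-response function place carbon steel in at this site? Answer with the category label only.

CX

carbon steel: T≤10 °C ⇒ hinge +0.150·(8.2−10) = -0.2700
  SO₂ term: 1.77·149.1^0.52·exp(0.02·90-0.2700) = 110.3
  Sd branch = 0.102·Sd^0.62·e^(0.033·RH+0.04·T) = 122.9 μm/a
  sum: 110.3 + 122.9 → r_corr = 233.2 μm/a
ISO 9223 Table 2 (carbon steel): 200 < 233 ≤ 700 μm/a ⇒ CX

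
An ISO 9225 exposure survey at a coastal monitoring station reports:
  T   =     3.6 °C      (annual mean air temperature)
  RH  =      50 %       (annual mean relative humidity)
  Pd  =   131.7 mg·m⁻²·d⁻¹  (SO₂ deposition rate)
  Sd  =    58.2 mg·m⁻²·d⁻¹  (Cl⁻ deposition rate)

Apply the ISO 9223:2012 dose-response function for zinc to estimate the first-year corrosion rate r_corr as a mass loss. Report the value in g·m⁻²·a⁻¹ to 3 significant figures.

r_corr = 8.73 g·m⁻²·a⁻¹

zinc: T≤10 °C ⇒ hinge +0.038·(3.6−10) = -0.2432
  Pd branch = 0.0129·Pd^0.44·e^(0.046·RH+f) = 0.8639 μm/a
  Cl⁻ term: 0.0175·58.2^0.57·exp(0.008·50+0.085·3.6) = 0.3595
  sum: 0.8639 + 0.3595 → r_corr = 1.223 μm/a
Convert to mass loss: 1.223 μm/a × 7.14 g/cm³ = 8.735 g·m⁻²·a⁻¹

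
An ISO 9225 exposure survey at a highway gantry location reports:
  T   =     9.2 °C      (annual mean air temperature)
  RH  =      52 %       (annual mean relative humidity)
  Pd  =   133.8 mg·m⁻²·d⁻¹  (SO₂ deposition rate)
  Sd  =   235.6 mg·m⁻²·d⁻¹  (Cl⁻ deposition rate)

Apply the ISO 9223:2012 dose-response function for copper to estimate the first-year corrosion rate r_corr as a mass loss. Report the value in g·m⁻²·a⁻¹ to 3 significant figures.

r_corr = 7.39 g·m⁻²·a⁻¹

copper: temperature factor f = +0.126·(-0.8) = -0.1008
  SO₂ term: 0.0053·133.8^0.26·exp(0.059·52-0.1008) = 0.368
  Cl⁻ term: 0.01025·235.6^0.27·exp(0.036·52+0.049·9.2) = 0.4571
  sum: 0.368 + 0.4571 → r_corr = 0.825 μm/a
Convert to mass loss: 0.825 μm/a × 8.96 g/cm³ = 7.392 g·m⁻²·a⁻¹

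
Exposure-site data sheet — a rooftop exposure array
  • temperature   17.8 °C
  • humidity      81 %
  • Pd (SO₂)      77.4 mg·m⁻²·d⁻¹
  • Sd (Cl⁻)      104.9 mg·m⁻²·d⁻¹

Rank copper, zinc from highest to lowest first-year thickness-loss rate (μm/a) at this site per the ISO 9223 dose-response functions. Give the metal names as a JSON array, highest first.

copper: T>10 °C ⇒ hinge -0.080·(17.8−10) = -0.6240
  Pd branch = 0.0053·Pd^0.26·e^(0.059·RH+f) = 1.047 μm/a
  Cl⁻ term: 0.01025·104.9^0.27·exp(0.036·81+0.049·17.8) = 1.59
  sum: 1.047 + 1.59 → r_corr = 2.637 μm/a
zinc: temperature factor f = -0.071·(7.8) = -0.5538
  SO₂ term: 0.0129·77.4^0.44·exp(0.046·81-0.5538) = 2.086
  Cl⁻ term: 0.0175·104.9^0.57·exp(0.008·81+0.085·17.8) = 2.155
  sum: 2.086 + 2.155 → r_corr = 4.241 μm/a
Ordering by μm/a: zinc (4.24) > copper (2.64)

["zinc", "copper"]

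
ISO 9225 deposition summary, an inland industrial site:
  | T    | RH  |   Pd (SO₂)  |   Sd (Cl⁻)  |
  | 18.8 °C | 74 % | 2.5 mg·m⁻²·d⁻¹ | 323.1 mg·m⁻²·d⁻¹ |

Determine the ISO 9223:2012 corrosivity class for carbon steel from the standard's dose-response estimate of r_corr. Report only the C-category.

carbon steel: temperature factor f = -0.054·(8.8) = -0.4752
  Pd branch = 1.77·Pd^0.52·e^(0.02·RH+f) = 7.785 μm/a
  Cl⁻ term: 0.102·323.1^0.62·exp(0.033·74+0.04·18.8) = 89.44
  sum: 7.785 + 89.44 → r_corr = 97.22 μm/a
97.2 μm/a falls in (80, 200] for carbon steel → category C5

C5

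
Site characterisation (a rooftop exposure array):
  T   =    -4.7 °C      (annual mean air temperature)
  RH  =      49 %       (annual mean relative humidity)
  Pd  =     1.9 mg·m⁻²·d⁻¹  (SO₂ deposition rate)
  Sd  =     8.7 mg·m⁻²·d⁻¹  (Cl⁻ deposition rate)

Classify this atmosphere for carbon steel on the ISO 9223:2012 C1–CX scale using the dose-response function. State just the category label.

C2

carbon steel: temperature factor f = +0.150·(-14.7) = -2.2050
  Pd branch = 1.77·Pd^0.52·e^(0.02·RH+f) = 0.726 μm/a
  Sd branch = 0.102·Sd^0.62·e^(0.033·RH+0.04·T) = 1.628 μm/a
  r_corr = 0.726 + 1.628 = 2.354 μm/a
Category bounds: 1.3…25 μm/a bracket r_corr ⇒ C2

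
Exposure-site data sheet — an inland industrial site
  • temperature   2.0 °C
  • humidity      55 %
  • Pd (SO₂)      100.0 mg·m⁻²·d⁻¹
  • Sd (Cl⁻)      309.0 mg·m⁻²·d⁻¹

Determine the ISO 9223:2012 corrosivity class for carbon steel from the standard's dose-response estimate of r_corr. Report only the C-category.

C3

carbon steel: f(T) = +0.150·(T−10) [T≤10 °C] = -1.2000
  sulphur-dioxide contribution → 17.56 μm/a
  chloride contribution → 23.73 μm/a
  ⇒ r_corr(carbon steel) = 41.29 μm/a
ISO 9223 Table 2 (carbon steel): 25 < 41.3 ≤ 50 μm/a ⇒ C3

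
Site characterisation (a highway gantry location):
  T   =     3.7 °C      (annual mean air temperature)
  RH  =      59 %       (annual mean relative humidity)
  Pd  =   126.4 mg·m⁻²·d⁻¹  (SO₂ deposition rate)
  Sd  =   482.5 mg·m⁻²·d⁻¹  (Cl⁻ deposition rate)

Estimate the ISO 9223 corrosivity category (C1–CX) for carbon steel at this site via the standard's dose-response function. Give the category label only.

C4

carbon steel: T≤10 °C ⇒ hinge +0.150·(3.7−10) = -0.9450
  SO₂ term: 1.77·126.4^0.52·exp(0.02·59-0.9450) = 27.73
  Sd branch = 0.102·Sd^0.62·e^(0.033·RH+0.04·T) = 38.21 μm/a
  r_corr = 27.73 + 38.21 = 65.94 μm/a
65.9 μm/a falls in (50, 80] for carbon steel → category C4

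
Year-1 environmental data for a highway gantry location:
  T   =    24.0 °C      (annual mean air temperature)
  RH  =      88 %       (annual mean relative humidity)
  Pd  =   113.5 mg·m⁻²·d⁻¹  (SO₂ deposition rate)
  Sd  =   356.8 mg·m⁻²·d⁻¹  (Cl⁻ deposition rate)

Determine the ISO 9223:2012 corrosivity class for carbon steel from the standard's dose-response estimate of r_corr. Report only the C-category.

carbon steel: f(T) = -0.054·(T−10) [T>10 °C] = -0.7560
  SO₂ term: 1.77·113.5^0.52·exp(0.02·88-0.7560) = 56.57
  Sd branch = 0.102·Sd^0.62·e^(0.033·RH+0.04·T) = 185.9 μm/a
  r_corr = 56.57 + 185.9 = 242.4 μm/a
ISO 9223 Table 2 (carbon steel): 200 < 242 ≤ 700 μm/a ⇒ CX

CX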